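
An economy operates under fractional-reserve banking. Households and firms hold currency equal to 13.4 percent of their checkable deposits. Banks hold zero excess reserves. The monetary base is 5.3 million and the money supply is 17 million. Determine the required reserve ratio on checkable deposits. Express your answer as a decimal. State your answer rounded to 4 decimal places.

Using m = M/MB = 17/5.3 ≈ 3.207547. Since m = (1 + c)/(c + rr + e), the denominator satisfies c + rr + e = (1 + c)/m = (1 + 0.134) / 3.207547 ≈ 0.353541.
With c = 0.134 and e = 0, the required reserve ratio on checkable deposits is 0.353541 − 0.134 − 0 = 0.219541.

0.2195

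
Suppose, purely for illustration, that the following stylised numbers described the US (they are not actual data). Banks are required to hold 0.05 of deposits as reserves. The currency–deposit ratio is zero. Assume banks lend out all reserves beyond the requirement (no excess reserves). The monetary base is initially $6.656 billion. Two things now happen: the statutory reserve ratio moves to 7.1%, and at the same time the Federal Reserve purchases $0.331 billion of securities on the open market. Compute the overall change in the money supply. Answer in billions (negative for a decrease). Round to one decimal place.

Before: m₁ = 1 / (0.05) = 20, MB₁ = 6.656, so M₁ = 20 × 6.656 = 133.12 billion.
After: m₂ = 1 / (0.071) ≈ 14.0845, MB₂ = 6.656 + 0.331 = 6.987, so M₂ = 14.0845 × 6.987 ≈ 98.4084 billion.
ΔM = M₂ − M₁ = 98.4084 − 133.12 = -34.7116 billion.

-34.7 billion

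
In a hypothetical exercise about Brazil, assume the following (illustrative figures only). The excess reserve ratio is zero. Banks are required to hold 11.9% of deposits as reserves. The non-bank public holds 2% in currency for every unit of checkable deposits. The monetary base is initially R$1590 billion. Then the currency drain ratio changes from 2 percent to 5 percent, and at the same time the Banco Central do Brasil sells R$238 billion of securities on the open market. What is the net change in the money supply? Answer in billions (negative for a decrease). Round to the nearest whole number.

Before: m₁ = (1 + 0.02) / (0.119 + 0.02) ≈ 7.33813, MB₁ = 1590, so M₁ = 7.33813 × 1590 = 11667.6267 billion.
After: m₂ = (1 + 0.05) / (0.119 + 0.05) ≈ 6.21302, MB₂ = 1590 − 238 = 1352, so M₂ = 6.21302 × 1352 ≈ 8400.003 billion.
ΔM = M₂ − M₁ = 8400.003 − 11667.6267 = -3267.6237 billion.

-3268 billion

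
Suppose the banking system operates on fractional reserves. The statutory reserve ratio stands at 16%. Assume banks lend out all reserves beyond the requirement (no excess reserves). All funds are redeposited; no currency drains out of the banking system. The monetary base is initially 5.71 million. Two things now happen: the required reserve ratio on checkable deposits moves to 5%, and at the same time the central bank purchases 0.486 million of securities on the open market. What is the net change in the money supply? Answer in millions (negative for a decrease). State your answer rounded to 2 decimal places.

88.23 million

Before: m₁ = 1 / (0.16) = 6.25, MB₁ = 5.71, so M₁ = 6.25 × 5.71 = 35.6875 million.
After: m₂ = 1 / (0.05) = 20, MB₂ = 5.71 + 0.486 = 6.196, so M₂ = 20 × 6.196 = 123.92 million.
ΔM = M₂ − M₁ = 123.92 − 35.6875 = 88.2325 million.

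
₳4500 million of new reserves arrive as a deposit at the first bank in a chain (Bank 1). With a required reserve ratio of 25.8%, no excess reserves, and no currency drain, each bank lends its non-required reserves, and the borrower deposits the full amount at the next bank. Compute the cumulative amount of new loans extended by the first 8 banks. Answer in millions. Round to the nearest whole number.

Bank i lends (1 − rr)^i of the original deposit: Bank 1 lends 4500·0.7420 = 3339.0000, Bank 2 lends 4500·0.7420² = 2477.5380, and so on.
Summing a geometric series: total = 4500·[0.7420·(1 − 0.7420^8) / (1 − 0.7420)] ≈ 11752.7342 million.

₳11753 million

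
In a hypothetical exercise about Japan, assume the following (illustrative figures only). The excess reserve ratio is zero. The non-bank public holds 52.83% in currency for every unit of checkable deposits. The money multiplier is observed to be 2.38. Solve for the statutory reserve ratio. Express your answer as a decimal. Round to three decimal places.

Using m = 2.38. Since m = (1 + c)/(c + rr + e), the denominator satisfies c + rr + e = (1 + c)/m = (1 + 0.5283) / 2.38 ≈ 0.642143.
With c = 0.5283 and e = 0, the statutory reserve ratio is 0.642143 − 0.5283 − 0 = 0.113843.

0.114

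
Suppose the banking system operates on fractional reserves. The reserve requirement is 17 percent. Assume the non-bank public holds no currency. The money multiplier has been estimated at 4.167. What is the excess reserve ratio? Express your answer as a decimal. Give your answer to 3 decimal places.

0.070

Using m = 4.167. Since m = (1 + c)/(c + rr + e), the denominator satisfies c + rr + e = (1 + c)/m = (1 + 0) / 4.167 ≈ 0.239981.
With c = 0 and rr = 0.17, the excess reserve ratio is 0.239981 − 0 − 0.17 = 0.069981.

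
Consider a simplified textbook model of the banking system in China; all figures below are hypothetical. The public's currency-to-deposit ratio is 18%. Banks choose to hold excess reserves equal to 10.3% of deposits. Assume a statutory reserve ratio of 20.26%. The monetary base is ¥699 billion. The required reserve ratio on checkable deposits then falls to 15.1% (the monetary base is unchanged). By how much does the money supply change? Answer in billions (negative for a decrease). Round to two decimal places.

¥201.95 billion

Initially m₁ = (1 + 0.18) / (0.2026 + 0.103 + 0.18) ≈ 2.429984, so M₁ = 2.429984 × 699 ≈ 1698.5588 billion.
After the change m₂ = (1 + 0.18) / (0.151 + 0.103 + 0.18) ≈ 2.718894, so M₂ = 2.718894 × 699 ≈ 1900.5069 billion.
ΔM = M₂ − M₁ = 1900.5069 − 1698.5588 = 201.9481 billion.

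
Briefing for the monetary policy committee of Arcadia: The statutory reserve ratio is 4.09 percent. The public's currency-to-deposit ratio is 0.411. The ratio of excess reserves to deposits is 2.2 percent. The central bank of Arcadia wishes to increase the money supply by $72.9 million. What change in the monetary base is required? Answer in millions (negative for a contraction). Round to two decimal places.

$24.48 million

The money multiplier is m = (1 + c) / (rr + e + c) = (1 + 0.411) / (0.0409 + 0.022 + 0.411) ≈ 2.97742.
ΔMB = ΔM / m = (+72.9) / 2.97742 ≈ 24.4843 million.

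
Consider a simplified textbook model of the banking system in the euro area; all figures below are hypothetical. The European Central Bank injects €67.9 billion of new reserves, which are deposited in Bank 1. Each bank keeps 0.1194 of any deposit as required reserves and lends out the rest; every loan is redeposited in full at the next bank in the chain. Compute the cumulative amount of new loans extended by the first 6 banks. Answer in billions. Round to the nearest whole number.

€267 billion

Bank i lends (1 − rr)^i of the original deposit: Bank 1 lends 67.9·0.8806 ≈ 59.7927, Bank 2 lends 67.9·0.8806² ≈ 52.6535, and so on.
Summing a geometric series: total = 67.9·[0.8806·(1 − 0.8806^6) / (1 − 0.8806)] ≈ 267.2609 billion.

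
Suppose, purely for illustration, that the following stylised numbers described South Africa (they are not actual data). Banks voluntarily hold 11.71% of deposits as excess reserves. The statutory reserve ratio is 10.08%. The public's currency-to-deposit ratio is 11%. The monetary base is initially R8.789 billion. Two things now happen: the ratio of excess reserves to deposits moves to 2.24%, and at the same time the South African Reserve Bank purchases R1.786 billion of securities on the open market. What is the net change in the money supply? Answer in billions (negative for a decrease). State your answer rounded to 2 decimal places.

Before: m₁ = (1 + 0.11) / (0.1008 + 0.1171 + 0.11) ≈ 3.38518, MB₁ = 8.789, so M₁ = 3.38518 × 8.789 ≈ 29.7523 billion.
After: m₂ = (1 + 0.11) / (0.1008 + 0.0224 + 0.11) ≈ 4.75986, MB₂ = 8.789 + 1.786 = 10.575, so M₂ = 4.75986 × 10.575 ≈ 50.3355 billion.
ΔM = M₂ − M₁ = 50.3355 − 29.7523 = 20.5832 billion.

R20.58 billion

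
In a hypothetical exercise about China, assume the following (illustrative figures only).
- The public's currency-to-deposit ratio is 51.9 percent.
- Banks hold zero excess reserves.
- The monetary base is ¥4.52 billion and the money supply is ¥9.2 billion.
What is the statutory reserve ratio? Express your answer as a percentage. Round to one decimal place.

22.7%

Using m = M/MB = 9.2/4.52 ≈ 2.035398. Since m = (1 + c)/(c + rr + e), the denominator satisfies c + rr + e = (1 + c)/m = (1 + 0.519) / 2.035398 ≈ 0.746291.
With c = 0.519 and e = 0, the statutory reserve ratio is 0.746291 − 0.519 − 0 = 0.227291.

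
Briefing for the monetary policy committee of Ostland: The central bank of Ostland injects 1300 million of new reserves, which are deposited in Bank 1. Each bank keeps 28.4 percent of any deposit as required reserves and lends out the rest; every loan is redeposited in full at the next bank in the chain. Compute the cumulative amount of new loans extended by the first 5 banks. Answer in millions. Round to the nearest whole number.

2661 million

Bank i lends (1 − rr)^i of the original deposit: Bank 1 lends 1300·0.7160 = 930.8000, Bank 2 lends 1300·0.7160² = 666.4528, and so on.
Summing a geometric series: total = 1300·[0.7160·(1 − 0.7160^5) / (1 − 0.7160)] ≈ 2660.7233 million.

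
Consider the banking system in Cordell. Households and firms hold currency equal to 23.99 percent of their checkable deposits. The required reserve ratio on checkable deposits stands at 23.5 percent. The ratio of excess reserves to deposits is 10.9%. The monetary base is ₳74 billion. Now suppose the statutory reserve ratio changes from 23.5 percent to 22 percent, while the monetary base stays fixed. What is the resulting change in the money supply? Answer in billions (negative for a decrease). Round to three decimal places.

₳4.143 billion

Initially m₁ = (1 + 0.2399) / (0.235 + 0.109 + 0.2399) ≈ 2.123480, so M₁ = 2.123480 × 74 ≈ 157.1375 billion.
After the change m₂ = (1 + 0.2399) / (0.22 + 0.109 + 0.2399) ≈ 2.179469, so M₂ = 2.179469 × 74 ≈ 161.2807 billion.
ΔM = M₂ − M₁ = 161.2807 − 157.1375 = 4.1432 billion.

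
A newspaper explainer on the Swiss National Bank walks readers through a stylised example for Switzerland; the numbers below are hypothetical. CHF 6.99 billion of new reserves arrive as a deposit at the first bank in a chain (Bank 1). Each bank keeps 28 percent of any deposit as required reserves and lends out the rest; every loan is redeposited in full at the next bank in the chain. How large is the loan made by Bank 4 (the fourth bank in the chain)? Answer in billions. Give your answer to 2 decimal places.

Each bank lends a fraction (1 − rr) = 0.7200 of the deposit it receives, so Bank 4 receives 6.99·0.7200^3 and lends 6.99·0.7200^4 ≈ 1.8785 billion.

CHF 1.88 billion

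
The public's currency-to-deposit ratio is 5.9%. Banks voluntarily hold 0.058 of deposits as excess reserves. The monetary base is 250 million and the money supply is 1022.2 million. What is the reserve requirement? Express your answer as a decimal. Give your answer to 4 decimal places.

0.1420

Using m = M/MB = 1022.2/250 = 4.088800. Since m = (1 + c)/(c + rr + e), the denominator satisfies c + rr + e = (1 + c)/m = (1 + 0.059) / 4.088800 ≈ 0.259000.
With c = 0.059 and e = 0.058, the reserve requirement is 0.259000 − 0.059 − 0.058 = 0.142.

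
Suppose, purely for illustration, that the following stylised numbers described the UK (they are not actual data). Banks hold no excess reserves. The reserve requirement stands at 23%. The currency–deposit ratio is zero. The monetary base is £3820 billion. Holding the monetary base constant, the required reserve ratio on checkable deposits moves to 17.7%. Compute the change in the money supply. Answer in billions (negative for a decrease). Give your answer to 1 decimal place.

£4973.2 billion

Initially m₁ = 1 / (0.23) ≈ 4.347826, so M₁ = 4.347826 × 3820 ≈ 16608.6953 billion.
After the change m₂ = 1 / (0.177) ≈ 5.649718, so M₂ = 5.649718 × 3820 ≈ 21581.9228 billion.
ΔM = M₂ − M₁ = 21581.9228 − 16608.6953 = 4973.2275 billion.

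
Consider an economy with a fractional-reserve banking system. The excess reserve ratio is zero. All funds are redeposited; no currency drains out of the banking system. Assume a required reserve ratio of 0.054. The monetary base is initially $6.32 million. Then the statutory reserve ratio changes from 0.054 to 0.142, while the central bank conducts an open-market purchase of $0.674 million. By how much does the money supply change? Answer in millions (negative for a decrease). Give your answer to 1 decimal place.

-67.8 million

Before: m₁ = 1 / (0.054) ≈ 18.5185, MB₁ = 6.32, so M₁ = 18.5185 × 6.32 ≈ 117.0369 million.
After: m₂ = 1 / (0.142) ≈ 7.0423, MB₂ = 6.32 + 0.674 = 6.994, so M₂ = 7.0423 × 6.994 ≈ 49.2538 million.
ΔM = M₂ − M₁ = 49.2538 − 117.0369 = -67.7831 million.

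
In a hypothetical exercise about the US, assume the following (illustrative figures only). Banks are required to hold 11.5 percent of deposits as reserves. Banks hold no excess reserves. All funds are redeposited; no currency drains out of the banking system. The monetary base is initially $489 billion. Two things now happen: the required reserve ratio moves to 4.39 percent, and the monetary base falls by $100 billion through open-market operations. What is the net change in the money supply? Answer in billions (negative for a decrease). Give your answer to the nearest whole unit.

Before: m₁ = 1 / (0.115) ≈ 8.6957, MB₁ = 489, so M₁ = 8.6957 × 489 = 4252.1973 billion.
After: m₂ = 1 / (0.0439) ≈ 22.7790, MB₂ = 489 − 100 = 389, so M₂ = 22.7790 × 389 = 8861.031 billion.
ΔM = M₂ − M₁ = 8861.031 − 4252.1973 = 4608.8337 billion.

$4609 billion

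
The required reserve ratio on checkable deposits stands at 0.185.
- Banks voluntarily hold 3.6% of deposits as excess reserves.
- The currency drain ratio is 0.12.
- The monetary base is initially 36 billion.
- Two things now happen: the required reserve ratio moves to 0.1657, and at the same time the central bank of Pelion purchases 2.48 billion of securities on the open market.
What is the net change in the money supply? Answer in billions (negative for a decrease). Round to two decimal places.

15.73 billion

Before: m₁ = (1 + 0.12) / (0.185 + 0.036 + 0.12) ≈ 3.28446, MB₁ = 36, so M₁ = 3.28446 × 36 ≈ 118.2406 billion.
After: m₂ = (1 + 0.12) / (0.1657 + 0.036 + 0.12) ≈ 3.48150, MB₂ = 36 + 2.48 = 38.48, so M₂ = 3.48150 × 38.48 ≈ 133.9681 billion.
ΔM = M₂ − M₁ = 133.9681 − 118.2406 = 15.7275 billion.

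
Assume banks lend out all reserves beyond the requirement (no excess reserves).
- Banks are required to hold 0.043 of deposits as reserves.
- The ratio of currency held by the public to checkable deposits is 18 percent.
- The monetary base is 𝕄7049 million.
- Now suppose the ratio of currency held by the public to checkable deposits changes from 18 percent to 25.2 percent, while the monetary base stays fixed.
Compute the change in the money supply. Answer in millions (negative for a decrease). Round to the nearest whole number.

Initially m₁ = (1 + 0.18) / (0.043 + 0.18) ≈ 5.29148, so M₁ = 5.29148 × 7049 ≈ 37299.6425 million.
After the change m₂ = (1 + 0.252) / (0.043 + 0.252) ≈ 4.24407, so M₂ = 4.24407 × 7049 ≈ 29916.4494 million.
ΔM = M₂ − M₁ = 29916.4494 − 37299.6425 = -7383.1931 million.

-7383 million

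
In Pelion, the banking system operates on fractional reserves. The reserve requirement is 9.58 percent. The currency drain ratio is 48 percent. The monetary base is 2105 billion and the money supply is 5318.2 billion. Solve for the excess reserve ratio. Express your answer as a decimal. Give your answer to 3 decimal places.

0.010

Using m = M/MB = 5318.2/2105 ≈ 2.526461. Since m = (1 + c)/(c + rr + e), the denominator satisfies c + rr + e = (1 + c)/m = (1 + 0.48) / 2.526461 ≈ 0.585800.
With c = 0.48 and rr = 0.0958, the excess reserve ratio is 0.585800 − 0.48 − 0.0958 = 0.01.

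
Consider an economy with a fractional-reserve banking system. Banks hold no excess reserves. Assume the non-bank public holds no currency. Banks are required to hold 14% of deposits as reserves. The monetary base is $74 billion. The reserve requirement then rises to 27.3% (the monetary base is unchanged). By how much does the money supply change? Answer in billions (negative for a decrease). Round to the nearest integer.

-258 billion

Initially m₁ = 1 / (0.14) ≈ 7.1429, so M₁ = 7.1429 × 74 = 528.5746 billion.
After the change m₂ = 1 / (0.273) ≈ 3.6630, so M₂ = 3.6630 × 74 = 271.062 billion.
ΔM = M₂ − M₁ = 271.062 − 528.5746 = -257.5126 billion.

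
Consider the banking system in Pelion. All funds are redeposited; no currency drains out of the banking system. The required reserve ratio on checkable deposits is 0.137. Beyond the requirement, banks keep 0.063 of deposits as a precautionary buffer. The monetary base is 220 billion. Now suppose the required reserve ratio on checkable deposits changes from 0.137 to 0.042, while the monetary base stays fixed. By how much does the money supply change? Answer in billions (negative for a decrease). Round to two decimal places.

995.24 billion

Initially m₁ = 1 / (0.137 + 0.063) = 5, so M₁ = 5 × 220 = 1100 billion.
After the change m₂ = 1 / (0.042 + 0.063) ≈ 9.523810, so M₂ = 9.523810 × 220 = 2095.2382 billion.
ΔM = M₂ − M₁ = 2095.2382 − 1100 = 995.2382 billion.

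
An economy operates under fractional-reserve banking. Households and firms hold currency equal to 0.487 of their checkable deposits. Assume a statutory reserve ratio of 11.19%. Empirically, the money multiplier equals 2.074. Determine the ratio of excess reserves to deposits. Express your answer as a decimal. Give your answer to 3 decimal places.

Using m = 2.074. Since m = (1 + c)/(c + rr + e), the denominator satisfies c + rr + e = (1 + c)/m = (1 + 0.487) / 2.074 ≈ 0.716972.
With c = 0.487 and rr = 0.1119, the ratio of excess reserves to deposits is 0.716972 − 0.487 − 0.1119 = 0.118072.

0.118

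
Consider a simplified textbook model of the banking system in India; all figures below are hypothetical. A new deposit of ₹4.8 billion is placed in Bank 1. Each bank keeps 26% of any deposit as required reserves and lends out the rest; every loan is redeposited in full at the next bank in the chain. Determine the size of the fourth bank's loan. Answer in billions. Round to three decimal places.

Each bank lends a fraction (1 − rr) = 0.7400 of the deposit it receives, so Bank 4 receives 4.8·0.7400^3 and lends 4.8·0.7400^4 ≈ 1.4394 billion.

₹1.439 billion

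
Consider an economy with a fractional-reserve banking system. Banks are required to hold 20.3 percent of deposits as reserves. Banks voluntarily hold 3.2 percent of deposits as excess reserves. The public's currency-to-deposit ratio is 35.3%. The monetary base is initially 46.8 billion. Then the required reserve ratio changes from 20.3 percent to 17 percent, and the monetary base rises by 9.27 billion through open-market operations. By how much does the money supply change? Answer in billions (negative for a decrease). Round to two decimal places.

Before: m₁ = (1 + 0.353) / (0.203 + 0.032 + 0.353) ≈ 2.30102, MB₁ = 46.8, so M₁ = 2.30102 × 46.8 ≈ 107.6877 billion.
After: m₂ = (1 + 0.353) / (0.17 + 0.032 + 0.353) ≈ 2.43784, MB₂ = 46.8 + 9.27 = 56.07, so M₂ = 2.43784 × 56.07 ≈ 136.6897 billion.
ΔM = M₂ − M₁ = 136.6897 − 107.6877 = 29.002 billion.

29.00 billion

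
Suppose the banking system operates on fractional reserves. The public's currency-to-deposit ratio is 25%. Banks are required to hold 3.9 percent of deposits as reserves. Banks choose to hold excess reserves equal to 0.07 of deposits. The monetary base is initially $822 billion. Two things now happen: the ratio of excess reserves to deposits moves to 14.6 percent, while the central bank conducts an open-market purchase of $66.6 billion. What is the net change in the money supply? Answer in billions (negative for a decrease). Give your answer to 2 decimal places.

-308.67 billion

Before: m₁ = (1 + 0.25) / (0.039 + 0.07 + 0.25) ≈ 3.481894, MB₁ = 822, so M₁ = 3.481894 × 822 ≈ 2862.1169 billion.
After: m₂ = (1 + 0.25) / (0.039 + 0.146 + 0.25) ≈ 2.873563, MB₂ = 822 + 66.6 = 888.6, so M₂ = 2.873563 × 888.6 ≈ 2553.4481 billion.
ΔM = M₂ − M₁ = 2553.4481 − 2862.1169 = -308.6688 billion.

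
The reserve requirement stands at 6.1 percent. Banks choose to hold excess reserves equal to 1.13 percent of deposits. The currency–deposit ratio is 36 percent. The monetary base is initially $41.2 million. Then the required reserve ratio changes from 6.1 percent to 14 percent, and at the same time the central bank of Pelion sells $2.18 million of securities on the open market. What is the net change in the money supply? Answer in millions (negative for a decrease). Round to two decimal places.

Before: m₁ = (1 + 0.36) / (0.061 + 0.0113 + 0.36) ≈ 3.14596, MB₁ = 41.2, so M₁ = 3.14596 × 41.2 ≈ 129.6136 million.
After: m₂ = (1 + 0.36) / (0.14 + 0.0113 + 0.36) ≈ 2.65989, MB₂ = 41.2 − 2.18 = 39.02, so M₂ = 2.65989 × 39.02 ≈ 103.7889 million.
ΔM = M₂ − M₁ = 103.7889 − 129.6136 = -25.8247 million.

-25.82 million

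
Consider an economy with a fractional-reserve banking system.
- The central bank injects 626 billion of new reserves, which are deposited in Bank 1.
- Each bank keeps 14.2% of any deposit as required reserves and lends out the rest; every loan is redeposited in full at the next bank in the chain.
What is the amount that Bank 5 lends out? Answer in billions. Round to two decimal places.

Each bank lends a fraction (1 − rr) = 0.8580 of the deposit it receives, so Bank 5 receives 626·0.8580^4 and lends 626·0.8580^5 ≈ 291.0789 billion.

291.08 billion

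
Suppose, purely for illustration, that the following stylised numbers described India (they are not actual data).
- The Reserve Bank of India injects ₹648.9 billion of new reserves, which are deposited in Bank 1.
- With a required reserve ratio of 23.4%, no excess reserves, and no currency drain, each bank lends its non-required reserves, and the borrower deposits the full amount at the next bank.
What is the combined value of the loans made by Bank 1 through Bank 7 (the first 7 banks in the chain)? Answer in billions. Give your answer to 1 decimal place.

Bank i lends (1 − rr)^i of the original deposit: Bank 1 lends 648.9·0.7660 = 497.0574, Bank 2 lends 648.9·0.7660² ≈ 380.7460, and so on.
Summing a geometric series: total = 648.9·[0.7660·(1 − 0.7660^7) / (1 − 0.7660)] ≈ 1795.4827 billion.

₹1795.5 billion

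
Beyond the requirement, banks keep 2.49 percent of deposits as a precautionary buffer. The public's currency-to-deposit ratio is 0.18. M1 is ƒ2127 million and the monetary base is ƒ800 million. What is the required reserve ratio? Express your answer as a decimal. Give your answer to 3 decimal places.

0.239

Using m = M/MB = 2127/800 = 2.658750. Since m = (1 + c)/(c + rr + e), the denominator satisfies c + rr + e = (1 + c)/m = (1 + 0.18) / 2.658750 ≈ 0.443818.
With c = 0.18 and e = 0.0249, the required reserve ratio is 0.443818 − 0.18 − 0.0249 = 0.238918.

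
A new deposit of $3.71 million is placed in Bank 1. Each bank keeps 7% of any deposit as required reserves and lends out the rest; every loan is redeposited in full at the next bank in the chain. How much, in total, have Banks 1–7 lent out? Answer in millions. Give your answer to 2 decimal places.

$19.63 million

Bank i lends (1 − rr)^i of the original deposit: Bank 1 lends 3.71·0.9300 = 3.4503, Bank 2 lends 3.71·0.9300² ≈ 3.2088, and so on.
Summing a geometric series: total = 3.71·[0.9300·(1 − 0.9300^7) / (1 − 0.9300)] ≈ 19.6322 million.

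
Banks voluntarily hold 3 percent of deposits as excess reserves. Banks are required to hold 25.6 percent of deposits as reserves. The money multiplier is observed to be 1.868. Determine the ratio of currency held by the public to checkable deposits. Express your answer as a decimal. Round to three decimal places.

0.537

Using m = 1.868. From m = (1 + c)/(c + rr + e), rearranging gives 1 + c = m·(c + rr + e), so c·(1 − m) = m·(rr + e) − 1.
Hence c = [m·(rr + e) − 1]/(1 − m) = [1.868 × (0.256 + 0.03) − 1] / (1 − 1.868) ≈ 0.536581.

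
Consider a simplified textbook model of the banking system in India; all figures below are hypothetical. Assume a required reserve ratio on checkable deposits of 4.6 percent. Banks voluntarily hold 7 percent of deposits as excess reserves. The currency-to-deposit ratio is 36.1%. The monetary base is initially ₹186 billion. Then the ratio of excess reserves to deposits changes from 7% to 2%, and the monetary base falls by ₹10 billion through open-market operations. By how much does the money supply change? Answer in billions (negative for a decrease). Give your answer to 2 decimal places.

₹30.27 billion

Before: m₁ = (1 + 0.361) / (0.046 + 0.07 + 0.361) ≈ 2.853249, MB₁ = 186, so M₁ = 2.853249 × 186 ≈ 530.7043 billion.
After: m₂ = (1 + 0.361) / (0.046 + 0.02 + 0.361) ≈ 3.187354, MB₂ = 186 − 10 = 176, so M₂ = 3.187354 × 176 ≈ 560.9743 billion.
ΔM = M₂ − M₁ = 560.9743 − 530.7043 = 30.27 billion.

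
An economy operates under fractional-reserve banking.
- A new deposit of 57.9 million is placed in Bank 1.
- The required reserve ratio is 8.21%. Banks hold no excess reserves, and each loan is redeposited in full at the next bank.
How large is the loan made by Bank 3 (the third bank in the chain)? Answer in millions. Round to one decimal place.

44.8 million

Each bank lends a fraction (1 − rr) = 0.9179 of the deposit it receives, so Bank 3 receives 57.9·0.9179^2 and lends 57.9·0.9179^3 ≈ 44.7780 million.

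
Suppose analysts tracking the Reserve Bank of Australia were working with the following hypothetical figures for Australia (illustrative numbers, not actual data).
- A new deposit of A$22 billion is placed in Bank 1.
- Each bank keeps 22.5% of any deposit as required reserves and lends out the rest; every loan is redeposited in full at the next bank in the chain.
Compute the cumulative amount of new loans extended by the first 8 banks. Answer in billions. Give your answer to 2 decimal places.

A$65.92 billion

Bank i lends (1 − rr)^i of the original deposit: Bank 1 lends 22·0.7750 = 17.0500, Bank 2 lends 22·0.7750² ≈ 13.2138, and so on.
Summing a geometric series: total = 22·[0.7750·(1 − 0.7750^8) / (1 − 0.7750)] ≈ 65.9160 billion.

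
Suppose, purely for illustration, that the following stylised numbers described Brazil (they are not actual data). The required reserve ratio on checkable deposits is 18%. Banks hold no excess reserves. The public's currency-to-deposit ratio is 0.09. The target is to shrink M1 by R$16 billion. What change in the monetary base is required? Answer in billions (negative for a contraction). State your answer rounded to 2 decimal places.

-3.96 billion

The money multiplier is m = (1 + c) / (rr + c) = (1 + 0.09) / (0.18 + 0.09) ≈ 4.03704.
ΔMB = ΔM / m = (−16) / 4.03704 ≈ -3.9633 billion.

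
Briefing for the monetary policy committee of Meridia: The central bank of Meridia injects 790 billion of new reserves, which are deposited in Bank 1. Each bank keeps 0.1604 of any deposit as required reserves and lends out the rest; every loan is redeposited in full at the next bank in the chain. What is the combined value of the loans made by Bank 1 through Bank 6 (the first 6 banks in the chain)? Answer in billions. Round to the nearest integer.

2687 billion

Bank i lends (1 − rr)^i of the original deposit: Bank 1 lends 790·0.8396 = 663.2840, Bank 2 lends 790·0.8396² ≈ 556.8932, and so on.
Summing a geometric series: total = 790·[0.8396·(1 − 0.8396^6) / (1 − 0.8396)] ≈ 2686.6496 billion.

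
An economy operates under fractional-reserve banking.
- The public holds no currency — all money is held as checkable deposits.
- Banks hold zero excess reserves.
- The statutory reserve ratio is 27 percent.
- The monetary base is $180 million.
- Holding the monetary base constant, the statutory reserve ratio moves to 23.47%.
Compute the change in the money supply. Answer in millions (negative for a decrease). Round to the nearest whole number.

$100 million

Initially m₁ = 1 / (0.27) ≈ 3.7037, so M₁ = 3.7037 × 180 = 666.666 million.
After the change m₂ = 1 / (0.2347) ≈ 4.2608, so M₂ = 4.2608 × 180 = 766.944 million.
ΔM = M₂ − M₁ = 766.944 − 666.666 = 100.278 million.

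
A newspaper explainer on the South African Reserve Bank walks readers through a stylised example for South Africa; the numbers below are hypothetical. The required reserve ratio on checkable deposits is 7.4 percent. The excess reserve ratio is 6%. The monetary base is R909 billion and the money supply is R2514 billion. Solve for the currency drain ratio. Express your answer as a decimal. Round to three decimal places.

0.356

Using m = M/MB = 2514/909 ≈ 2.765677. From m = (1 + c)/(c + rr + e), rearranging gives 1 + c = m·(c + rr + e), so c·(1 − m) = m·(rr + e) − 1.
Hence c = [m·(rr + e) − 1]/(1 − m) = [2.765677 × (0.074 + 0.06) − 1] / (1 − 2.765677) ≈ 0.356463.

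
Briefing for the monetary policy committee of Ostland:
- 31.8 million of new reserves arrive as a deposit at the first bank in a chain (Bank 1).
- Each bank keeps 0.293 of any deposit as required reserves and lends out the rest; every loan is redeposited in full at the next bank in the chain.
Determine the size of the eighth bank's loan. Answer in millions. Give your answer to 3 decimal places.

Each bank lends a fraction (1 − rr) = 0.7070 of the deposit it receives, so Bank 8 receives 31.8·0.7070^7 and lends 31.8·0.7070^8 ≈ 1.9851 million.

1.985 million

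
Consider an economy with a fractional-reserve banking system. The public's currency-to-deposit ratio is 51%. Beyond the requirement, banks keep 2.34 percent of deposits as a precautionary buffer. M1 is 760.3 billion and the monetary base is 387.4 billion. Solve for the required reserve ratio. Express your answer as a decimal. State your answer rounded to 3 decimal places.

0.236

Using m = M/MB = 760.3/387.4 ≈ 1.962571. Since m = (1 + c)/(c + rr + e), the denominator satisfies c + rr + e = (1 + c)/m = (1 + 0.51) / 1.962571 ≈ 0.769399.
With c = 0.51 and e = 0.0234, the required reserve ratio is 0.769399 − 0.51 − 0.0234 = 0.235999.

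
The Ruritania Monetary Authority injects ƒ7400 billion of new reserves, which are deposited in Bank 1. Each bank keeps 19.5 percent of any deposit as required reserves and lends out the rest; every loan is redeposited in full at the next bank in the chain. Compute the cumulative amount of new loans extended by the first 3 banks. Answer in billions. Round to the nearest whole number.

Bank i lends (1 − rr)^i of the original deposit: Bank 1 lends 7400·0.8050 = 5957.0000, Bank 2 lends 7400·0.8050² = 4795.3850, and so on.
Summing a geometric series: total = 7400·[0.8050·(1 − 0.8050^3) / (1 − 0.8050)] ≈ 14612.6699 billion.

ƒ14613 billion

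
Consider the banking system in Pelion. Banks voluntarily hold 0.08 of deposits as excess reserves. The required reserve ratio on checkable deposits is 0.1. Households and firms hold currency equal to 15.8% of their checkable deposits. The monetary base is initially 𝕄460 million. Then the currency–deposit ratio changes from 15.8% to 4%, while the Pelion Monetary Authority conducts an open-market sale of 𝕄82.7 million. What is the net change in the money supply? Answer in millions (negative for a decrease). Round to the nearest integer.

𝕄208 million

Before: m₁ = (1 + 0.158) / (0.1 + 0.08 + 0.158) ≈ 3.4260, MB₁ = 460, so M₁ = 3.4260 × 460 = 1575.96 million.
After: m₂ = (1 + 0.04) / (0.1 + 0.08 + 0.04) ≈ 4.7273, MB₂ = 460 − 82.7 = 377.3, so M₂ = 4.7273 × 377.3 ≈ 1783.6103 million.
ΔM = M₂ − M₁ = 1783.6103 − 1575.96 = 207.6503 million.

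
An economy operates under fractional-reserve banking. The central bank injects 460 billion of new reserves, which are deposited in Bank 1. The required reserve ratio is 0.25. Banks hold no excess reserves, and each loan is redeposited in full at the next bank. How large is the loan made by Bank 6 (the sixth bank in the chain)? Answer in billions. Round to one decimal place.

Each bank lends a fraction (1 − rr) = 0.7500 of the deposit it receives, so Bank 6 receives 460·0.7500^5 and lends 460·0.7500^6 ≈ 81.8701 billion.

81.9 billion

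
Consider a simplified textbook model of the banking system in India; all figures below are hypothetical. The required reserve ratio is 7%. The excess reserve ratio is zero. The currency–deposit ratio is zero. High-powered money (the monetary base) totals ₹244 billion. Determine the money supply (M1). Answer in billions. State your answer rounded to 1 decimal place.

₹3485.7 billion

With no currency drain or excess reserves, the money multiplier is m = 1/rr = 1/0.07 ≈ 14.28571.
Money supply M = m × MB = 14.28571 × 244 ≈ 3485.7132 billion.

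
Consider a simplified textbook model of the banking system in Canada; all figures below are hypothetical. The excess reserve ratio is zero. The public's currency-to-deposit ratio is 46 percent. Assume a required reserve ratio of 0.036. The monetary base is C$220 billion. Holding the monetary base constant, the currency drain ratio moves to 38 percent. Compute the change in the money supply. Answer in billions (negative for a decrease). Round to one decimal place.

C$82.2 billion

Initially m₁ = (1 + 0.46) / (0.036 + 0.46) ≈ 2.94355, so M₁ = 2.94355 × 220 = 647.581 billion.
After the change m₂ = (1 + 0.38) / (0.036 + 0.38) ≈ 3.31731, so M₂ = 3.31731 × 220 = 729.8082 billion.
ΔM = M₂ − M₁ = 729.8082 − 647.581 = 82.2272 billion.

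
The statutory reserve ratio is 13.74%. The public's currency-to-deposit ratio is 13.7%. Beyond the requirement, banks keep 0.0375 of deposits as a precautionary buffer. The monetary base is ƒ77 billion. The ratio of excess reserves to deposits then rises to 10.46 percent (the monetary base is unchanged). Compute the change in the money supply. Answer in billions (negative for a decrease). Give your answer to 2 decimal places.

-49.70 billion

Initially m₁ = (1 + 0.137) / (0.1374 + 0.0375 + 0.137) ≈ 3.64540, so M₁ = 3.64540 × 77 = 280.6958 billion.
After the change m₂ = (1 + 0.137) / (0.1374 + 0.1046 + 0.137) = 3, so M₂ = 3 × 77 = 231 billion.
ΔM = M₂ − M₁ = 231 − 280.6958 = -49.6958 billion.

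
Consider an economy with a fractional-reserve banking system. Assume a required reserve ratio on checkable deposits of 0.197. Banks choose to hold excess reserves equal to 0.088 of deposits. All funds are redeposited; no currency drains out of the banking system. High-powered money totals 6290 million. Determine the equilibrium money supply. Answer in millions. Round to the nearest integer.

22070 million

The money multiplier is m = 1 / (rr + e) = 1 / (0.197 + 0.088) ≈ 3.50877.
So M = m × MB = 3.50877 × 6290 = 22070.1633 million.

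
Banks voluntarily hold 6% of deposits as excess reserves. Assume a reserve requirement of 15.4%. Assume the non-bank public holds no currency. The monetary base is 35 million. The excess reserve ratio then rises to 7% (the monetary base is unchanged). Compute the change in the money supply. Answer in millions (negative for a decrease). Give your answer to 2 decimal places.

Initially m₁ = 1 / (0.154 + 0.06) ≈ 4.67290, so M₁ = 4.67290 × 35 = 163.5515 million.
After the change m₂ = 1 / (0.154 + 0.07) ≈ 4.46429, so M₂ = 4.46429 × 35 ≈ 156.2501 million.
ΔM = M₂ − M₁ = 156.2501 − 163.5515 = -7.3014 million.

-7.30 million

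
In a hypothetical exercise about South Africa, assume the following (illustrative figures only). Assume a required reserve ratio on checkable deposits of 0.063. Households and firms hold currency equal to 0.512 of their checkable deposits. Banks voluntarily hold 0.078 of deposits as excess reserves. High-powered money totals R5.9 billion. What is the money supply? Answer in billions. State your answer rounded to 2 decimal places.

The money multiplier is m = (1 + c) / (rr + e + c) = (1 + 0.512) / (0.063 + 0.078 + 0.512) ≈ 2.3155.
So M = m × MB = 2.3155 × 5.9 ≈ 13.6615 billion.

R13.66 billion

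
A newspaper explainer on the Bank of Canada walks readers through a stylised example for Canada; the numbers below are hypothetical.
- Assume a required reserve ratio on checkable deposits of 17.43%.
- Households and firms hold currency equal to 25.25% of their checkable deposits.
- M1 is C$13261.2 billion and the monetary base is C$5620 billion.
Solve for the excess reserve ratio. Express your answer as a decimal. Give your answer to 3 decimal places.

0.104

Using m = M/MB = 13261.2/5620 ≈ 2.359644. Since m = (1 + c)/(c + rr + e), the denominator satisfies c + rr + e = (1 + c)/m = (1 + 0.2525) / 2.359644 ≈ 0.530800.
With c = 0.2525 and rr = 0.1743, the excess reserve ratio is 0.530800 − 0.2525 − 0.1743 = 0.104.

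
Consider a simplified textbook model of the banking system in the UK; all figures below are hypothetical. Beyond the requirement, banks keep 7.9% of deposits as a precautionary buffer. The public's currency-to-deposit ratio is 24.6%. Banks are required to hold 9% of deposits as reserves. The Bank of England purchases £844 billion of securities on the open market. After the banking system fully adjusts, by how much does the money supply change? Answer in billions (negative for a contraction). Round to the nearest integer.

£2534 billion

The money multiplier is m = (1 + c) / (rr + e + c) = (1 + 0.246) / (0.09 + 0.079 + 0.246) ≈ 3.0024.
The purchase adds 844 billion of base, so ΔM = m × ΔMB = 3.0024 × (+844) = 2534.0256 billion.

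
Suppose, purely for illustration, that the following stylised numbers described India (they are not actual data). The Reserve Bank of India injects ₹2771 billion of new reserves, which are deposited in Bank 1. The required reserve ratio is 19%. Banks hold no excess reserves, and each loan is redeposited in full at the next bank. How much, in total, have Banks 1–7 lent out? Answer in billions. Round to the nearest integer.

Bank i lends (1 − rr)^i of the original deposit: Bank 1 lends 2771·0.8100 = 2244.5100, Bank 2 lends 2771·0.8100² = 1818.0531, and so on.
Summing a geometric series: total = 2771·[0.8100·(1 − 0.8100^7) / (1 − 0.8100)] ≈ 9110.7269 billion.

₹9111 billion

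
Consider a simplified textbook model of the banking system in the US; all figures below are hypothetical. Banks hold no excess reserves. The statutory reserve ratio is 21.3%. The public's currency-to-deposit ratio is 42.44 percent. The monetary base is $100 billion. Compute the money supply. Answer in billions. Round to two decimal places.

$223.47 billion

The money multiplier is m = (1 + c) / (rr + c) = (1 + 0.4244) / (0.213 + 0.4244) ≈ 2.23470.
So M = m × MB = 2.23470 × 100 = 223.47 billion.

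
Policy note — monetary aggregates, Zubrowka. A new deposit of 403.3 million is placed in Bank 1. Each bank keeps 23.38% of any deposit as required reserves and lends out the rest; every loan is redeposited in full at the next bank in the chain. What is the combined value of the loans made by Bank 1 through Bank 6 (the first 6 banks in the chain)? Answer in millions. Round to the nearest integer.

Bank i lends (1 − rr)^i of the original deposit: Bank 1 lends 403.3·0.7662 ≈ 309.0085, Bank 2 lends 403.3·0.7662² ≈ 236.7623, and so on.
Summing a geometric series: total = 403.3·[0.7662·(1 − 0.7662^6) / (1 − 0.7662)] ≈ 1054.2679 million.

1054 million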